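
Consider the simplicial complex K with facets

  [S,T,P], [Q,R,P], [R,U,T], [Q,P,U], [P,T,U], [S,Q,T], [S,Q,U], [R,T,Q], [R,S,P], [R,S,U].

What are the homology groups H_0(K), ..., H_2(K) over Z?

Fix the vertex order P < Q < R < S < T < U and write every simplex with vertices in increasing order. Then dim K = 2 and the simplices of K are:

  0-simplices (6): P, Q, R, S, T, U
  1-simplices (15): PQ, PR, PS, PT, PU, QR, QS, QT, QU, RS, RT, RU, ST, SU, TU
  2-simplices (10): PQR, PQU, PRS, PST, PTU, QRT, QST, QSU, RSU, RTU

Hence C_0 ≅ Z^6, C_1 ≅ Z^15, C_2 ≅ Z^10.

The boundary map ∂_1: C_1 → C_0 is given by ∂[p,q] = [q] − [p].
As a 6×15 matrix over Z this has rank 5, with invariant factors (1,1,1,1,1).

Boundary ∂_2: C_2 → C_1 sends each 2-simplex [p,q,r] to [q,r] − [p,r] + [p,q]. For instance
  ∂QSU = SU − QU + QS,
  ∂PQU = QU − PU + PQ.
As a 15×10 matrix over Z this has rank 10, with invariant factors (1,1,1,1,1,1,1,1,1,2).

From H_k ≅ ker(∂_k) / im(∂_{k+1}) we obtain:

  H_0: rank C_0 − rank ∂_1 = 6 − 5 = 1, and the invariant factors of ∂_1 are all 1, so H_0 = Z.
  H_1: rank ker ∂_1 − rank ∂_2 = (15 − 5) − 10 = 0, and ∂_2 has invariant factor 2 > 1, so H_1 = Z/2.
  H_2: rank ker ∂_2 − rank ∂_3 = (10 − 10) − 0 = 0, and there is no ∂_3, so H_2 = 0.

(K is a triangulation of the real projective plane RP^2.)

H_0 ≅ Z,  H_1 ≅ Z/2,  H_2 = 0.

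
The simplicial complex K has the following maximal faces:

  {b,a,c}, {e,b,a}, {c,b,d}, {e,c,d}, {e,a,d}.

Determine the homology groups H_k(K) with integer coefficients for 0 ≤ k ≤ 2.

Fix the vertex order a < b < c < d < e and write every simplex with vertices in increasing order. Then dim K = 2 and the simplices of K are:

  0-simplices (5): a, b, c, d, e
  1-simplices (10): ab, ac, ad, ae, bc, bd, be, cd, ce, de
  2-simplices (5): abc, abe, ade, bcd, cde

Hence C_0 ≅ Z^5, C_1 ≅ Z^10, C_2 ≅ Z^5.

Boundary ∂_1: C_1 → C_0 is given by ∂[p,q] = [q] − [p]. For instance
  ∂de = e − d.
This gives a 5×10 integer matrix of rank 4; reducing to Smith normal form yields diagonal entries (1,1,1,1).

The boundary map ∂_2: C_2 → C_1 maps a triangle to the signed sum of its edges. For instance
  ∂cde = de − ce + cd,
  ∂bcd = cd − bd + bc.
This gives a 10×5 integer matrix of rank 5; reducing to Smith normal form yields diagonal entries (1,1,1,1,1).

Now H_k = ker ∂_k / im ∂_{k+1}, so:

  H_0: rank C_0 − rank ∂_1 = 5 − 4 = 1, and the invariant factors of ∂_1 are all 1, so H_0 = Z.
  H_1: rank ker ∂_1 − rank ∂_2 = (10 − 4) − 5 = 1, and the invariant factors of ∂_2 are all 1, so H_1 = Z.
  H_2: rank ker ∂_2 − rank ∂_3 = (5 − 5) − 0 = 0, and there is no ∂_3, so H_2 = 0.

(K is a triangulation of the Möbius band.)

H_0 ≅ Z,  H_1 ≅ Z,  H_2 = 0.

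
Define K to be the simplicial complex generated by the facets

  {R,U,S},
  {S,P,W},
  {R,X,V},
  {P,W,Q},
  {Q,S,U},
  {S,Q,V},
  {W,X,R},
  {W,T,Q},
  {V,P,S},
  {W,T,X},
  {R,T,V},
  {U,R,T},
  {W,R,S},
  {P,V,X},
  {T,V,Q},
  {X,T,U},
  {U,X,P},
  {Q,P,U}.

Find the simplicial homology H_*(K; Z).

Take the total order P < Q < R < S < T < U < V < W < X on the vertex set. Then K (dimension 2) consists of the simplices:

  0-simplices (9): P, Q, R, S, T, U, V, W, X
  1-simplices (27): PQ, PS, PU, PV, PW, PX, QS, QT, QU, QV, QW, RS, RT, RU, RV, RW, RX, SU, SV, SW, TU, TV, TW, TX, UX, VX, WX
  2-simplices (18): PQU, PQW, PSV, PSW, PUX, PVX, QSU, QSV, QTV, QTW, RSU, RSW, RTU, RTV, RVX, RWX, TUX, TWX

giving chain groups C_0 ≅ Z^9, C_1 ≅ Z^27, C_2 ≅ Z^18.

∂_1: C_1 → C_0 sends each edge [p,q] (with p < q) to q − p. For instance
  ∂TX = X − T.
This gives a 9×27 integer matrix of rank 8; reducing to Smith normal form yields diagonal entries (1,1,1,1,1,1,1,1).

Boundary ∂_2: C_2 → C_1 acts by ∂[p,q,r] = [q,r] − [p,r] + [p,q]. For instance
  ∂RSW = SW − RW + RS,
  ∂QTW = TW − QW + QT.
As a 27×18 matrix over Z this has rank 18, with invariant factors (1,1,1,1,1,1,1,1,1,1,1,1,1,1,1,1,1,2).

Computing H_k = (kernel of ∂_k) / (image of ∂_{k+1}):

  H_0: rank C_0 − rank ∂_1 = 9 − 8 = 1, and the invariant factors of ∂_1 are all 1, so H_0 ≅ Z.
  H_1: rank ker ∂_1 − rank ∂_2 = (27 − 8) − 18 = 1, and ∂_2 has invariant factor 2 > 1, so H_1 ≅ Z ⊕ Z/2Z.
  H_2: rank ker ∂_2 − rank ∂_3 = (18 − 18) − 0 = 0, and there is no ∂_3, so H_2 ≅ 0.

As a check, the Euler characteristic is 9 − 27 + 18 = 0, which agrees with 1 − 1 + 0 = 0.

H_0 ≅ Z,  H_1 ≅ Z ⊕ Z/2Z,  H_2 = 0.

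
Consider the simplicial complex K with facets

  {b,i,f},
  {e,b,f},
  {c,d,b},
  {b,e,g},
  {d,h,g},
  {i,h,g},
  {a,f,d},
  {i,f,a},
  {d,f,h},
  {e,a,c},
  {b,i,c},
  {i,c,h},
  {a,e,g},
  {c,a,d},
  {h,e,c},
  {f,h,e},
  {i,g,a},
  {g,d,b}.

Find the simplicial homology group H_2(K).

H_2 ≅ Z.

K has 9 vertices, 27 edges, 18 triangles.
rank ∂_2 = 17, rank ∂_3 = 0 ⇒ b_2 = 18 − 17 − 0 = 1. So H_2 = Z.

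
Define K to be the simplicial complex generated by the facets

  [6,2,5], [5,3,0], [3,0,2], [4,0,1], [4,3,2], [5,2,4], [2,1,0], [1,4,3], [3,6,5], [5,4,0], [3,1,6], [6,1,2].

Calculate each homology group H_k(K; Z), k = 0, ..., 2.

H_0 ≅ Z,  H_1 ≅ Z/2,  H_2 = 0.

Order the vertices as 0 < 1 < 2 < 3 < 4 < 5 < 6. Listing each simplex with vertices in this order, K has dimension 2 with simplices:

  0-simplices (7): [0], [1], [2], [3], [4], [5], [6]
  1-simplices (18): [0,1], [0,2], [0,3], [0,4], [0,5], [1,2], [1,3], [1,4], [1,6], [2,3], [2,4], [2,5], [2,6], [3,4], [3,5], [3,6], [4,5], [5,6]
  2-simplices (12): [0,1,2], [0,1,4], [0,2,3], [0,3,5], [0,4,5], [1,2,6], [1,3,4], [1,3,6], [2,3,4], [2,4,5], [2,5,6], [3,5,6]

so the chain groups are C_0 ≅ Z^7, C_1 ≅ Z^18, C_2 ≅ Z^12.

Boundary ∂_1: C_1 → C_0 sends each edge [p,q] (with p < q) to q − p. For instance
  ∂[2,4] = [4] − [2].
As a 7×18 matrix over Z this has rank 6, with invariant factors (1,1,1,1,1,1).

Boundary ∂_2: C_2 → C_1 sends each 2-simplex [p,q,r] to [q,r] − [p,r] + [p,q]. For instance
  ∂[0,1,2] = [1,2] − [0,2] + [0,1],
  ∂[1,3,6] = [3,6] − [1,6] + [1,3].
The 18×12 boundary matrix has rank 12 and Smith normal form diag(1,1,1,1,1,1,1,1,1,1,1,2).

Reading off H_k = ker ∂_k / im ∂_{k+1}:

  H_0: rank C_0 − rank ∂_1 = 7 − 6 = 1, and the invariant factors of ∂_1 are all 1, so H_0 ≅ Z.
  H_1: rank ker ∂_1 − rank ∂_2 = (18 − 6) − 12 = 0, and ∂_2 has invariant factor 2 > 1, so H_1 ≅ Z/2.
  H_2: rank ker ∂_2 − rank ∂_3 = (12 − 12) − 0 = 0, and there is no ∂_3, so H_2 ≅ 0.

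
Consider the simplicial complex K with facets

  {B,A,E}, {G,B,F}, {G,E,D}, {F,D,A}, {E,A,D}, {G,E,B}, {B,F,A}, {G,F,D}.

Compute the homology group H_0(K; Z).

K has 6 vertices, 12 edges, 8 triangles.
rank ∂_0 = 0, rank ∂_1 = 5 ⇒ b_0 = 6 − 0 − 5 = 1; all invariant factors of ∂_1 are 1 so no torsion. So H_0 = Z.

H_0 = Z.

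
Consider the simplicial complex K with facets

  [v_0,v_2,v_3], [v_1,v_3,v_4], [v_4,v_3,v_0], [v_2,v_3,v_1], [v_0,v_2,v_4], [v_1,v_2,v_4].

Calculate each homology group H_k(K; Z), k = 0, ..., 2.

Order the vertices as v_0 < v_1 < v_2 < v_3 < v_4. Listing each simplex with vertices in this order, K has dimension 2 with simplices:

  0-simplices (5): [v_0], [v_1], [v_2], [v_3], [v_4]
  1-simplices (9): [v_0,v_2], [v_0,v_3], [v_0,v_4], [v_1,v_2], [v_1,v_3], [v_1,v_4], [v_2,v_3], [v_2,v_4], [v_3,v_4]
  2-simplices (6): [v_0,v_2,v_3], [v_0,v_2,v_4], [v_0,v_3,v_4], [v_1,v_2,v_3], [v_1,v_2,v_4], [v_1,v_3,v_4]

Hence C_0 ≅ Z^5, C_1 ≅ Z^9, C_2 ≅ Z^6.

The boundary map ∂_1: C_1 → C_0 is given by ∂[p,q] = [q] − [p]. For instance
  ∂[v_2,v_4] = [v_4] − [v_2].
The 5×9 boundary matrix has rank 4 and Smith normal form diag(1,1,1,1).

The boundary map ∂_2: C_2 → C_1 sends each 2-simplex [p,q,r] to [q,r] − [p,r] + [p,q]. For instance
  ∂[v_1,v_2,v_3] = [v_2,v_3] − [v_1,v_3] + [v_1,v_2],
  ∂[v_0,v_2,v_4] = [v_2,v_4] − [v_0,v_4] + [v_0,v_2].
The 9×6 boundary matrix has rank 5 and Smith normal form diag(1,1,1,1,1).

Computing H_k = (kernel of ∂_k) / (image of ∂_{k+1}):

  H_0: rank C_0 − rank ∂_1 = 5 − 4 = 1, and the invariant factors of ∂_1 are all 1, so H_0 = Z.
  H_1: rank ker ∂_1 − rank ∂_2 = (9 − 4) − 5 = 0, and the invariant factors of ∂_2 are all 1, so H_1 = 0.
  H_2: rank ker ∂_2 − rank ∂_3 = (6 − 5) − 0 = 1, and there is no ∂_3, so H_2 = Z.

As a check, the Euler characteristic is 5 − 9 + 6 = 2, which agrees with 1 − 0 + 1 = 2.

H_0 = Z,  H_1 = 0,  H_2 = Z.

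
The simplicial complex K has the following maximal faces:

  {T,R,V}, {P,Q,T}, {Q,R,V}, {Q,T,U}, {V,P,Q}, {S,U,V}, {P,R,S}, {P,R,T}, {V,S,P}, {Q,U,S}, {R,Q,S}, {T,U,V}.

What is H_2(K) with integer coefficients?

H_2 ≅ 0.

Fix the vertex order P < Q < R < S < T < U < V and write every simplex with vertices in increasing order. Then dim K = 2 and the simplices of K are:

  0-simplices (7): P, Q, R, S, T, U, V
  1-simplices (18): PQ, PR, PS, PT, PV, QR, QS, QT, QU, QV, RS, RT, RV, SU, SV, TU, TV, UV
  2-simplices (12): PQT, PQV, PRS, PRT, PSV, QRS, QRV, QSU, QTU, RTV, SUV, TUV

Hence C_0 ≅ Z^7, C_1 ≅ Z^18, C_2 ≅ Z^12.

Boundary ∂_1: C_1 → C_0 sends each edge [p,q] (with p < q) to q − p.
This gives a 7×18 integer matrix of rank 6; reducing to Smith normal form yields diagonal entries (1,1,1,1,1,1).

Boundary ∂_2: C_2 → C_1 maps a triangle to the signed sum of its edges. For instance
  ∂PRT = RT − PT + PR,
  ∂PQV = QV − PV + PQ.
The resulting 18×12 matrix has rank 12, and its Smith normal form has invariant factors (1,1,1,1,1,1,1,1,1,1,1,2).

Reading off H_k = ker ∂_k / im ∂_{k+1}:

  H_2: rank ker ∂_2 − rank ∂_3 = (12 − 12) − 0 = 0, and there is no ∂_3, so H_2 ≅ 0.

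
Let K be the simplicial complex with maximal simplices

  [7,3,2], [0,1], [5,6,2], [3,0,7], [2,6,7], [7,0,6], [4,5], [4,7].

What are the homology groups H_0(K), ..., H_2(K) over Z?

H_0 ≅ Z,  H_1 ≅ Z,  H_2 = 0.

We work with the vertex ordering 0 < 1 < 2 < 3 < 4 < 5 < 6 < 7. The simplices of K, each written with vertices in increasing order, are:

  0-simplices (8): [0], [1], [2], [3], [4], [5], [6], [7]
  1-simplices (13): [0,1], [0,3], [0,6], [0,7], [2,3], [2,5], [2,6], [2,7], [3,7], [4,5], [4,7], [5,6], [6,7]
  2-simplices (5): [0,3,7], [0,6,7], [2,3,7], [2,5,6], [2,6,7]

Hence C_0 ≅ Z^8, C_1 ≅ Z^13, C_2 ≅ Z^5.

The boundary map ∂_1: C_1 → C_0 sends each edge [p,q] (with p < q) to q − p.
The resulting 8×13 matrix has rank 7, and its Smith normal form has invariant factors (1,1,1,1,1,1,1).

∂_2: C_2 → C_1 sends each 2-simplex [p,q,r] to [q,r] − [p,r] + [p,q]. For instance
  ∂[0,3,7] = [3,7] − [0,7] + [0,3],
  ∂[2,3,7] = [3,7] − [2,7] + [2,3].
As a 13×5 matrix over Z this has rank 5, with invariant factors (1,1,1,1,1).

Now H_k = ker ∂_k / im ∂_{k+1}, so:

  H_0: rank C_0 − rank ∂_1 = 8 − 7 = 1, and the invariant factors of ∂_1 are all 1, so H_0 ≅ Z.
  H_1: rank ker ∂_1 − rank ∂_2 = (13 − 7) − 5 = 1, and the invariant factors of ∂_2 are all 1, so H_1 ≅ Z.
  H_2: rank ker ∂_2 − rank ∂_3 = (5 − 5) − 0 = 0, and there is no ∂_3, so H_2 ≅ 0.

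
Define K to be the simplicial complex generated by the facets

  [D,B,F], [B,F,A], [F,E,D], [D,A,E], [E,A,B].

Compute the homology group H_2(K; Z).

Order the vertices as A < B < D < E < F. Listing each simplex with vertices in this order, K has dimension 2 with simplices:

  0-simplices (5): A, B, D, E, F
  1-simplices (10): AB, AD, AE, AF, BD, BE, BF, DE, DF, EF
  2-simplices (5): ABE, ABF, ADE, BDF, DEF

giving chain groups C_0 ≅ Z^5, C_1 ≅ Z^10, C_2 ≅ Z^5.

The boundary map ∂_1: C_1 → C_0 maps an edge to its endpoints' difference, ∂[p,q] = q − p.
This gives a 5×10 integer matrix of rank 4; reducing to Smith normal form yields diagonal entries (1,1,1,1).

∂_2: C_2 → C_1 acts by ∂[p,q,r] = [q,r] − [p,r] + [p,q]. For instance
  ∂ABF = BF − AF + AB,
  ∂BDF = DF − BF + BD.
The resulting 10×5 matrix has rank 5, and its Smith normal form has invariant factors (1,1,1,1,1).

Now H_k = ker ∂_k / im ∂_{k+1}, so:

  H_2: rank ker ∂_2 − rank ∂_3 = (5 − 5) − 0 = 0, and there is no ∂_3, so H_2 = 0.

H_2 = 0.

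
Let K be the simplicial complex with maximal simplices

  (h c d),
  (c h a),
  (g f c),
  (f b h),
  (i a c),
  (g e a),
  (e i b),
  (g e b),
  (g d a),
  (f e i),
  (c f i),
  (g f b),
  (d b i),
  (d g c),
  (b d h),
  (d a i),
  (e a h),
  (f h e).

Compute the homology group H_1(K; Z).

H_1 ≅ Z ⊕ Z_2.

Order the vertices as a < b < c < d < e < f < g < h < i. Listing each simplex with vertices in this order, K has dimension 2 with simplices:

  0-simplices (9): a, b, c, d, e, f, g, h, i
  1-simplices (27): ac, ad, ae, ag, ah, ai, bd, be, bf, bg, bh, bi, cd, cf, cg, ch, ci, dg, dh, di, ef, eg, eh, ei, fg, fh, fi
  2-simplices (18): ach, aci, adg, adi, aeg, aeh, bdh, bdi, beg, bei, bfg, bfh, cdg, cdh, cfg, cfi, efh, efi

giving chain groups C_0 ≅ Z^9, C_1 ≅ Z^27, C_2 ≅ Z^18.

Boundary ∂_1: C_1 → C_0 is given by ∂[p,q] = [q] − [p]. For instance
  ∂eg = g − e.
The resulting 9×27 matrix has rank 8, and its Smith normal form has invariant factors (1,1,1,1,1,1,1,1).

Boundary ∂_2: C_2 → C_1 maps a triangle to the signed sum of its edges. For instance
  ∂cdg = dg − cg + cd,
  ∂adg = dg − ag + ad.
The 27×18 boundary matrix has rank 18 and Smith normal form diag(1,1,1,1,1,1,1,1,1,1,1,1,1,1,1,1,1,2).

Now H_k = ker ∂_k / im ∂_{k+1}, so:

  H_1: rank ker ∂_1 − rank ∂_2 = (27 − 8) − 18 = 1, and ∂_2 has invariant factor 2 > 1, so H_1 ≅ Z ⊕ Z_2.

(K is a triangulation of the Klein bottle.)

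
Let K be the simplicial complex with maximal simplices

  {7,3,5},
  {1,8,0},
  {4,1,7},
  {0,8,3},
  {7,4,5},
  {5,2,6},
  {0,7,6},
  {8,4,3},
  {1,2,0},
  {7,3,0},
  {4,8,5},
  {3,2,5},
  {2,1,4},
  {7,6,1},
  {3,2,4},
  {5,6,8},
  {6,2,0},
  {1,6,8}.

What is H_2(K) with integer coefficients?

H_2 = 0.

K has 9 vertices, 27 edges, 18 triangles.
rank ∂_2 = 18, rank ∂_3 = 0 ⇒ b_2 = 18 − 18 − 0 = 0. So H_2 = 0.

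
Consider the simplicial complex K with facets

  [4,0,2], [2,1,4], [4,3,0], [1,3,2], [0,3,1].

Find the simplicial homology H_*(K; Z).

Fix the vertex order 0 < 1 < 2 < 3 < 4 and write every simplex with vertices in increasing order. Then dim K = 2 and the simplices of K are:

  0-simplices (5): [0], [1], [2], [3], [4]
  1-simplices (10): [0,1], [0,2], [0,3], [0,4], [1,2], [1,3], [1,4], [2,3], [2,4], [3,4]
  2-simplices (5): [0,1,3], [0,2,4], [0,3,4], [1,2,3], [1,2,4]

giving chain groups C_0 ≅ Z^5, C_1 ≅ Z^10, C_2 ≅ Z^5.

Boundary ∂_1: C_1 → C_0 is given by ∂[p,q] = [q] − [p]. For instance
  ∂[2,4] = [4] − [2].
As a 5×10 matrix over Z this has rank 4, with invariant factors (1,1,1,1).

∂_2: C_2 → C_1 acts by ∂[p,q,r] = [q,r] − [p,r] + [p,q]. For instance
  ∂[1,2,3] = [2,3] − [1,3] + [1,2],
  ∂[0,1,3] = [1,3] − [0,3] + [0,1].
This gives a 10×5 integer matrix of rank 5; reducing to Smith normal form yields diagonal entries (1,1,1,1,1).

Now H_k = ker ∂_k / im ∂_{k+1}, so:

  H_0: rank C_0 − rank ∂_1 = 5 − 4 = 1, and the invariant factors of ∂_1 are all 1, so H_0 = Z.
  H_1: rank ker ∂_1 − rank ∂_2 = (10 − 4) − 5 = 1, and the invariant factors of ∂_2 are all 1, so H_1 = Z.
  H_2: rank ker ∂_2 − rank ∂_3 = (5 − 5) − 0 = 0, and there is no ∂_3, so H_2 = 0.

As a check, the Euler characteristic is 5 − 10 + 5 = 0, which agrees with 1 − 1 + 0 = 0.

H_0 ≅ Z,  H_1 ≅ Z,  H_2 = 0.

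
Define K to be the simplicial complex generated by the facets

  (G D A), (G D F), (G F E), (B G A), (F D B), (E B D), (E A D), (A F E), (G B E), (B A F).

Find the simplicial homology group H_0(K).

H_0 ≅ Z.

We work with the vertex ordering A < B < D < E < F < G. The simplices of K, each written with vertices in increasing order, are:

  0-simplices (6): A, B, D, E, F, G
  1-simplices (15): AB, AD, AE, AF, AG, BD, BE, BF, BG, DE, DF, DG, EF, EG, FG
  2-simplices (10): ABF, ABG, ADE, ADG, AEF, BDE, BDF, BEG, DFG, EFG

so the chain groups are C_0 ≅ Z^6, C_1 ≅ Z^15, C_2 ≅ Z^10.

∂_1: C_1 → C_0 is given by ∂[p,q] = [q] − [p]. For instance
  ∂AF = F − A.
As a 6×15 matrix over Z this has rank 5, with invariant factors (1,1,1,1,1).

The boundary map ∂_2: C_2 → C_1 maps a triangle to the signed sum of its edges. For instance
  ∂BDF = DF − BF + BD,
  ∂ABG = BG − AG + AB.
The 15×10 boundary matrix has rank 10 and Smith normal form diag(1,1,1,1,1,1,1,1,1,2).

Computing H_k = (kernel of ∂_k) / (image of ∂_{k+1}):

  H_0: rank C_0 − rank ∂_1 = 6 − 5 = 1, and the invariant factors of ∂_1 are all 1, so H_0 = Z.

(K is a triangulation of the real projective plane RP^2.)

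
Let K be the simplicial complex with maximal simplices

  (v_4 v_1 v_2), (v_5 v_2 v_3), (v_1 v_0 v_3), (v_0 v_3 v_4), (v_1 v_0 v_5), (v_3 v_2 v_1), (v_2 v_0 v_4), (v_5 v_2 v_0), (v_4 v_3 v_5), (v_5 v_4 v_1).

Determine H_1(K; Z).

We work with the vertex ordering v_0 < v_1 < v_2 < v_3 < v_4 < v_5. The simplices of K, each written with vertices in increasing order, are:

  0-simplices (6): [v_0], [v_1], [v_2], [v_3], [v_4], [v_5]
  1-simplices (15): (15 of them)
  2-simplices (10): [v_0,v_1,v_3], [v_0,v_1,v_5], [v_0,v_2,v_4], [v_0,v_2,v_5], [v_0,v_3,v_4], [v_1,v_2,v_3], [v_1,v_2,v_4], [v_1,v_4,v_5], [v_2,v_3,v_5], [v_3,v_4,v_5]

so the chain groups are C_0 ≅ Z^6, C_1 ≅ Z^15, C_2 ≅ Z^10.

The boundary map ∂_1: C_1 → C_0 is given by ∂[p,q] = [q] − [p]. For instance
  ∂[v_0,v_2] = [v_2] − [v_0].
This gives a 6×15 integer matrix of rank 5; reducing to Smith normal form yields diagonal entries (1,1,1,1,1).

∂_2: C_2 → C_1 acts by ∂[p,q,r] = [q,r] − [p,r] + [p,q]. For instance
  ∂[v_2,v_3,v_5] = [v_3,v_5] − [v_2,v_5] + [v_2,v_3],
  ∂[v_0,v_3,v_4] = [v_3,v_4] − [v_0,v_4] + [v_0,v_3].
As a 15×10 matrix over Z this has rank 10, with invariant factors (1,1,1,1,1,1,1,1,1,2).

Reading off H_k = ker ∂_k / im ∂_{k+1}:

  H_1: rank ker ∂_1 − rank ∂_2 = (15 − 5) − 10 = 0, and ∂_2 has invariant factor 2 > 1, so H_1 = Z/2.

H_1 ≅ Z/2.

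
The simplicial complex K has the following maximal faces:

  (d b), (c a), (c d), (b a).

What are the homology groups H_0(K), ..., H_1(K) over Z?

Order the vertices as a < b < c < d. Listing each simplex with vertices in this order, K has dimension 1 with simplices:

  0-simplices (4): a, b, c, d
  1-simplices (4): ab, ac, bd, cd

giving chain groups C_0 ≅ Z^4, C_1 ≅ Z^4.

∂_1: C_1 → C_0 maps an edge to its endpoints' difference, ∂[p,q] = q − p.
As a 4×4 matrix over Z this has rank 3, with invariant factors (1,1,1).

Computing H_k = (kernel of ∂_k) / (image of ∂_{k+1}):

  H_0: rank C_0 − rank ∂_1 = 4 − 3 = 1, and the invariant factors of ∂_1 are all 1, so H_0 ≅ Z.
  H_1: rank ker ∂_1 − rank ∂_2 = (4 − 3) − 0 = 1, and there is no ∂_2, so H_1 ≅ Z.

As a check, the Euler characteristic is 4 − 4 = 0, which agrees with 1 − 1 = 0.
(K is a triangulation of the circle S^1.)

H_0 = Z,  H_1 = Z.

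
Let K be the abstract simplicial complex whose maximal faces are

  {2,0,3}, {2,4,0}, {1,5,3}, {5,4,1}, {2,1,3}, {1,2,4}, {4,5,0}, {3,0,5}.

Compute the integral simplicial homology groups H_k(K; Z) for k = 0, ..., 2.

Order the vertices as 0 < 1 < 2 < 3 < 4 < 5. Listing each simplex with vertices in this order, K has dimension 2 with simplices:

  0-simplices (6): [0], [1], [2], [3], [4], [5]
  1-simplices (12): [0,2], [0,3], [0,4], [0,5], [1,2], [1,3], [1,4], [1,5], [2,3], [2,4], [3,5], [4,5]
  2-simplices (8): [0,2,3], [0,2,4], [0,3,5], [0,4,5], [1,2,3], [1,2,4], [1,3,5], [1,4,5]

giving chain groups C_0 ≅ Z^6, C_1 ≅ Z^12, C_2 ≅ Z^8.

∂_1: C_1 → C_0 sends each edge [p,q] (with p < q) to q − p. For instance
  ∂[1,5] = [5] − [1].
The resulting 6×12 matrix has rank 5, and its Smith normal form has invariant factors (1,1,1,1,1).

∂_2: C_2 → C_1 maps a triangle to the signed sum of its edges. For instance
  ∂[1,2,4] = [2,4] − [1,4] + [1,2],
  ∂[0,2,3] = [2,3] − [0,3] + [0,2].
The resulting 12×8 matrix has rank 7, and its Smith normal form has invariant factors (1,1,1,1,1,1,1).

Reading off H_k = ker ∂_k / im ∂_{k+1}:

  H_0: rank C_0 − rank ∂_1 = 6 − 5 = 1, and the invariant factors of ∂_1 are all 1, so H_0 = Z.
  H_1: rank ker ∂_1 − rank ∂_2 = (12 − 5) − 7 = 0, and the invariant factors of ∂_2 are all 1, so H_1 = 0.
  H_2: rank ker ∂_2 − rank ∂_3 = (8 − 7) − 0 = 1, and there is no ∂_3, so H_2 = Z.

H_0 ≅ Z,  H_1 = 0,  H_2 ≅ Z.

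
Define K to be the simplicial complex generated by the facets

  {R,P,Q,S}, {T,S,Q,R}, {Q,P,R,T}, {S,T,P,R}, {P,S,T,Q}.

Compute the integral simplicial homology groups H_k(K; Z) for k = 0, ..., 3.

Fix the vertex order P < Q < R < S < T and write every simplex with vertices in increasing order. Then dim K = 3 and the simplices of K are:

  0-simplices (5): P, Q, R, S, T
  1-simplices (10): PQ, PR, PS, PT, QR, QS, QT, RS, RT, ST
  2-simplices (10): PQR, PQS, PQT, PRS, PRT, PST, QRS, QRT, QST, RST
  3-simplices (5): PQRS, PQRT, PQST, PRST, QRST

giving chain groups C_0 ≅ Z^5, C_1 ≅ Z^10, C_2 ≅ Z^10, C_3 ≅ Z^5.

The boundary map ∂_1: C_1 → C_0 sends each edge [p,q] (with p < q) to q − p.
The 5×10 boundary matrix has rank 4 and Smith normal form diag(1,1,1,1).

∂_2: C_2 → C_1 sends each 2-simplex [p,q,r] to [q,r] − [p,r] + [p,q]. For instance
  ∂QRS = RS − QS + QR,
  ∂RST = ST − RT + RS.
As a 10×10 matrix over Z this has rank 6, with invariant factors (1,1,1,1,1,1).

The boundary map ∂_3: C_3 → C_2 sends each 3-simplex σ to the alternating sum Σ_i (−1)^i (σ with its i-th vertex removed). For instance
  ∂PRST = RST − PST + PRT − PRS,
  ∂PQRS = QRS − PRS + PQS − PQR.
The resulting 10×5 matrix has rank 4, and its Smith normal form has invariant factors (1,1,1,1).

From H_k ≅ ker(∂_k) / im(∂_{k+1}) we obtain:

  H_0: rank C_0 − rank ∂_1 = 5 − 4 = 1, and the invariant factors of ∂_1 are all 1, so H_0 ≅ Z.
  H_1: rank ker ∂_1 − rank ∂_2 = (10 − 4) − 6 = 0, and the invariant factors of ∂_2 are all 1, so H_1 ≅ 0.
  H_2: rank ker ∂_2 − rank ∂_3 = (10 − 6) − 4 = 0, and the invariant factors of ∂_3 are all 1, so H_2 ≅ 0.
  H_3: rank ker ∂_3 − rank ∂_4 = (5 − 4) − 0 = 1, and there is no ∂_4, so H_3 ≅ Z.

(K is a triangulation of the 3-sphere S^3.)

H_0 = Z,  H_1 = 0,  H_2 = 0,  H_3 = Z.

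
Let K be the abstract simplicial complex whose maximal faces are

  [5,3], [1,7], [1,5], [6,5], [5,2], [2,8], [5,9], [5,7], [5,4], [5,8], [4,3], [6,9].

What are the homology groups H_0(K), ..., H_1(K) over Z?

H_0 = Z,  H_1 = Z^4.

Take the total order 1 < 2 < 3 < 4 < 5 < 6 < 7 < 8 < 9 on the vertex set. Then K (dimension 1) consists of the simplices:

  0-simplices (9): [1], [2], [3], [4], [5], [6], [7], [8], [9]
  1-simplices (12): [1,5], [1,7], [2,5], [2,8], [3,4], [3,5], [4,5], [5,6], [5,7], [5,8], [5,9], [6,9]

giving chain groups C_0 ≅ Z^9, C_1 ≅ Z^12.

The boundary map ∂_1: C_1 → C_0 is given by ∂[p,q] = [q] − [p]. For instance
  ∂[2,5] = [5] − [2].
The resulting 9×12 matrix has rank 8, and its Smith normal form has invariant factors (1,1,1,1,1,1,1,1).

Now H_k = ker ∂_k / im ∂_{k+1}, so:

  H_0: rank C_0 − rank ∂_1 = 9 − 8 = 1, and the invariant factors of ∂_1 are all 1, so H_0 ≅ Z.
  H_1: rank ker ∂_1 − rank ∂_2 = (12 − 8) − 0 = 4, and there is no ∂_2, so H_1 ≅ Z^4.

As a check, the Euler characteristic is 9 − 12 = -3, which agrees with 1 − 4 = -3.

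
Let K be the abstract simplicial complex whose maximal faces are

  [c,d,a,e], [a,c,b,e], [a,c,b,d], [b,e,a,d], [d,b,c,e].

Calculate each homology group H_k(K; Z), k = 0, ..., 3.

We work with the vertex ordering a < b < c < d < e. The simplices of K, each written with vertices in increasing order, are:

  0-simplices (5): a, b, c, d, e
  1-simplices (10): ab, ac, ad, ae, bc, bd, be, cd, ce, de
  2-simplices (10): abc, abd, abe, acd, ace, ade, bcd, bce, bde, cde
  3-simplices (5): abcd, abce, abde, acde, bcde

giving chain groups C_0 ≅ Z^5, C_1 ≅ Z^10, C_2 ≅ Z^10, C_3 ≅ Z^5.

The boundary map ∂_1: C_1 → C_0 maps an edge to its endpoints' difference, ∂[p,q] = q − p. For instance
  ∂bd = d − b.
This gives a 5×10 integer matrix of rank 4; reducing to Smith normal form yields diagonal entries (1,1,1,1).

∂_2: C_2 → C_1 acts by ∂[p,q,r] = [q,r] − [p,r] + [p,q]. For instance
  ∂abc = bc − ac + ab,
  ∂ace = ce − ae + ac.
This gives a 10×10 integer matrix of rank 6; reducing to Smith normal form yields diagonal entries (1,1,1,1,1,1).

The boundary map ∂_3: C_3 → C_2 sends each 3-simplex σ to the alternating sum Σ_i (−1)^i (σ with its i-th vertex removed). For instance
  ∂acde = cde − ade + ace − acd,
  ∂abcd = bcd − acd + abd − abc.
This gives a 10×5 integer matrix of rank 4; reducing to Smith normal form yields diagonal entries (1,1,1,1).

Computing H_k = (kernel of ∂_k) / (image of ∂_{k+1}):

  H_0: rank C_0 − rank ∂_1 = 5 − 4 = 1, and the invariant factors of ∂_1 are all 1, so H_0 ≅ Z.
  H_1: rank ker ∂_1 − rank ∂_2 = (10 − 4) − 6 = 0, and the invariant factors of ∂_2 are all 1, so H_1 ≅ 0.
  H_2: rank ker ∂_2 − rank ∂_3 = (10 − 6) − 4 = 0, and the invariant factors of ∂_3 are all 1, so H_2 ≅ 0.
  H_3: rank ker ∂_3 − rank ∂_4 = (5 − 4) − 0 = 1, and there is no ∂_4, so H_3 ≅ Z.

H_0 = Z,  H_1 = 0,  H_2 = 0,  H_3 = Z.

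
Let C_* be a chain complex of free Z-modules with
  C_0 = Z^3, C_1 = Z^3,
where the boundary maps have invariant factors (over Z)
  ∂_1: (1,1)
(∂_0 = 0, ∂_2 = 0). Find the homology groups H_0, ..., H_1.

H_0 ≅ Z,  H_1 ≅ Z.

H_0: b_0 = 3 − 0 − 2 = 1; torsion from ∂_1 factors > 1: none. So H_0 ≅ Z.
H_1: b_1 = 3 − 2 − 0 = 1; torsion from ∂_2 factors > 1: none. So H_1 ≅ Z.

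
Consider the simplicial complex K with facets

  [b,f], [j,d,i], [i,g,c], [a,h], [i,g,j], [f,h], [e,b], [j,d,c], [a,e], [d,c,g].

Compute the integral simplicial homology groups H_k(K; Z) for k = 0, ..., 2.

H_0 = Z^2,  H_1 = Z^2,  H_2 = 0.

Fix the vertex order a < b < c < d < e < f < g < h < i < j and write every simplex with vertices in increasing order. Then dim K = 2 and the simplices of K are:

  0-simplices (10): a, b, c, d, e, f, g, h, i, j
  1-simplices (15): ae, ah, be, bf, cd, cg, ci, cj, dg, di, dj, fh, gi, gj, ij
  2-simplices (5): cdg, cdj, cgi, dij, gij

giving chain groups C_0 ≅ Z^10, C_1 ≅ Z^15, C_2 ≅ Z^5.

The boundary map ∂_1: C_1 → C_0 is given by ∂[p,q] = [q] − [p].
As a 10×15 matrix over Z this has rank 8, with invariant factors (1,1,1,1,1,1,1,1).

∂_2: C_2 → C_1 sends each 2-simplex [p,q,r] to [q,r] − [p,r] + [p,q]. For instance
  ∂dij = ij − dj + di,
  ∂gij = ij − gj + gi.
This gives a 15×5 integer matrix of rank 5; reducing to Smith normal form yields diagonal entries (1,1,1,1,1).

Reading off H_k = ker ∂_k / im ∂_{k+1}:

  H_0: rank C_0 − rank ∂_1 = 10 − 8 = 2, and the invariant factors of ∂_1 are all 1, so H_0 = Z^2.
  H_1: rank ker ∂_1 − rank ∂_2 = (15 − 8) − 5 = 2, and the invariant factors of ∂_2 are all 1, so H_1 = Z^2.
  H_2: rank ker ∂_2 − rank ∂_3 = (5 − 5) − 0 = 0, and there is no ∂_3, so H_2 = 0.

(K is a triangulation of the disjoint union of the Möbius band and the circle S^1.)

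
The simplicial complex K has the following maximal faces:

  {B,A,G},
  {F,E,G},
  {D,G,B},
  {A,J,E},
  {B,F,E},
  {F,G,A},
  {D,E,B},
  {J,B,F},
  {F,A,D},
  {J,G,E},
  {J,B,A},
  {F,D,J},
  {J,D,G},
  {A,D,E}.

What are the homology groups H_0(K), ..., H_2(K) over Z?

Fix the vertex order A < B < D < E < F < G < J and write every simplex with vertices in increasing order. Then dim K = 2 and the simplices of K are:

  0-simplices (7): A, B, D, E, F, G, J
  1-simplices (21): AB, AD, AE, AF, AG, AJ, BD, BE, BF, BG, BJ, DE, DF, DG, DJ, EF, EG, EJ, FG, FJ, GJ
  2-simplices (14): ABG, ABJ, ADE, ADF, AEJ, AFG, BDE, BDG, BEF, BFJ, DFJ, DGJ, EFG, EGJ

giving chain groups C_0 ≅ Z^7, C_1 ≅ Z^21, C_2 ≅ Z^14.

Boundary ∂_1: C_1 → C_0 sends each edge [p,q] (with p < q) to q − p. For instance
  ∂EF = F − E.
As a 7×21 matrix over Z this has rank 6, with invariant factors (1,1,1,1,1,1).

Boundary ∂_2: C_2 → C_1 acts by ∂[p,q,r] = [q,r] − [p,r] + [p,q]. For instance
  ∂BFJ = FJ − BJ + BF,
  ∂ADF = DF − AF + AD.
This gives a 21×14 integer matrix of rank 13; reducing to Smith normal form yields diagonal entries (1,1,1,1,1,1,1,1,1,1,1,1,1).

Computing H_k = (kernel of ∂_k) / (image of ∂_{k+1}):

  H_0: rank C_0 − rank ∂_1 = 7 − 6 = 1, and the invariant factors of ∂_1 are all 1, so H_0 = Z.
  H_1: rank ker ∂_1 − rank ∂_2 = (21 − 6) − 13 = 2, and the invariant factors of ∂_2 are all 1, so H_1 = Z^2.
  H_2: rank ker ∂_2 − rank ∂_3 = (14 − 13) − 0 = 1, and there is no ∂_3, so H_2 = Z.

As a check, the Euler characteristic is 7 − 21 + 14 = 0, which agrees with 1 − 2 + 1 = 0.

H_0 ≅ Z,  H_1 ≅ Z^2,  H_2 ≅ Z.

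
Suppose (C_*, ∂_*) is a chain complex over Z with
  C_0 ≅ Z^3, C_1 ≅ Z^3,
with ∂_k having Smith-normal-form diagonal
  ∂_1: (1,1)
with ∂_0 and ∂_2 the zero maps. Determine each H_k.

H_0 = Z,  H_1 = Z.

H_0: b_0 = 3 − 0 − 2 = 1; torsion from ∂_1 factors > 1: none. So H_0 = Z.
H_1: b_1 = 3 − 2 − 0 = 1; torsion from ∂_2 factors > 1: none. So H_1 = Z.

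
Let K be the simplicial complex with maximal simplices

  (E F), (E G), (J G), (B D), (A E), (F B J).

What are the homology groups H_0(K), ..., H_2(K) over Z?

Fix the vertex order A < B < D < E < F < G < J and write every simplex with vertices in increasing order. Then dim K = 2 and the simplices of K are:

  0-simplices (7): A, B, D, E, F, G, J
  1-simplices (8): AE, BD, BF, BJ, EF, EG, FJ, GJ
  2-simplices (1): BFJ

giving chain groups C_0 ≅ Z^7, C_1 ≅ Z^8, C_2 ≅ Z^1.

Boundary ∂_1: C_1 → C_0 maps an edge to its endpoints' difference, ∂[p,q] = q − p. For instance
  ∂BF = F − B.
As a 7×8 matrix over Z this has rank 6, with invariant factors (1,1,1,1,1,1).

The boundary map ∂_2: C_2 → C_1 maps a triangle to the signed sum of its edges. For instance
  ∂BFJ = FJ − BJ + BF.
The resulting 8×1 matrix has rank 1, and its Smith normal form has invariant factors (1).

Reading off H_k = ker ∂_k / im ∂_{k+1}:

  H_0: rank C_0 − rank ∂_1 = 7 − 6 = 1, and the invariant factors of ∂_1 are all 1, so H_0 = Z.
  H_1: rank ker ∂_1 − rank ∂_2 = (8 − 6) − 1 = 1, and the invariant factors of ∂_2 are all 1, so H_1 = Z.
  H_2: rank ker ∂_2 − rank ∂_3 = (1 − 1) − 0 = 0, and there is no ∂_3, so H_2 = 0.

H_0 ≅ Z,  H_1 ≅ Z,  H_2 = 0.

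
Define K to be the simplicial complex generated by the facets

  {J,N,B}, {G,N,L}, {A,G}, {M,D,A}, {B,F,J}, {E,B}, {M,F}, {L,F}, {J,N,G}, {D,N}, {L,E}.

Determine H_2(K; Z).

H_2 = 0.

Order the vertices as A < B < D < E < F < G < J < L < M < N. Listing each simplex with vertices in this order, K has dimension 2 with simplices:

  0-simplices (10): A, B, D, E, F, G, J, L, M, N
  1-simplices (18): AD, AG, AM, BE, BF, BJ, BN, DM, DN, EL, FJ, FL, FM, GJ, GL, GN, JN, LN
  2-simplices (5): ADM, BFJ, BJN, GJN, GLN

giving chain groups C_0 ≅ Z^10, C_1 ≅ Z^18, C_2 ≅ Z^5.

Boundary ∂_1: C_1 → C_0 maps an edge to its endpoints' difference, ∂[p,q] = q − p.
This gives a 10×18 integer matrix of rank 9; reducing to Smith normal form yields diagonal entries (1,1,1,1,1,1,1,1,1).

The boundary map ∂_2: C_2 → C_1 sends each 2-simplex [p,q,r] to [q,r] − [p,r] + [p,q]. For instance
  ∂ADM = DM − AM + AD,
  ∂BFJ = FJ − BJ + BF.
As a 18×5 matrix over Z this has rank 5, with invariant factors (1,1,1,1,1).

Reading off H_k = ker ∂_k / im ∂_{k+1}:

  H_2: rank ker ∂_2 − rank ∂_3 = (5 − 5) − 0 = 0, and there is no ∂_3, so H_2 ≅ 0.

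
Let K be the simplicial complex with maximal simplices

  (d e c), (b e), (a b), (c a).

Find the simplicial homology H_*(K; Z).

We work with the vertex ordering a < b < c < d < e. The simplices of K, each written with vertices in increasing order, are:

  0-simplices (5): a, b, c, d, e
  1-simplices (6): ab, ac, be, cd, ce, de
  2-simplices (1): cde

Hence C_0 ≅ Z^5, C_1 ≅ Z^6, C_2 ≅ Z^1.

Boundary ∂_1: C_1 → C_0 is given by ∂[p,q] = [q] − [p].
The resulting 5×6 matrix has rank 4, and its Smith normal form has invariant factors (1,1,1,1).

Boundary ∂_2: C_2 → C_1 maps a triangle to the signed sum of its edges. For instance
  ∂cde = de − ce + cd.
The resulting 6×1 matrix has rank 1, and its Smith normal form has invariant factors (1).

From H_k ≅ ker(∂_k) / im(∂_{k+1}) we obtain:

  H_0: rank C_0 − rank ∂_1 = 5 − 4 = 1, and the invariant factors of ∂_1 are all 1, so H_0 ≅ Z.
  H_1: rank ker ∂_1 − rank ∂_2 = (6 − 4) − 1 = 1, and the invariant factors of ∂_2 are all 1, so H_1 ≅ Z.
  H_2: rank ker ∂_2 − rank ∂_3 = (1 − 1) − 0 = 0, and there is no ∂_3, so H_2 ≅ 0.

H_0 ≅ Z,  H_1 ≅ Z,  H_2 = 0.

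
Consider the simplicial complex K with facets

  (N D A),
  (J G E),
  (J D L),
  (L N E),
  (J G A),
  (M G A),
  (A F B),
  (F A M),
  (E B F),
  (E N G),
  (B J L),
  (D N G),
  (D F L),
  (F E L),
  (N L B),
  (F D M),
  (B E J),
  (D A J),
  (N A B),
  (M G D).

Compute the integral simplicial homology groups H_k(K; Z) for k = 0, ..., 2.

H_0 = Z,  H_1 = Z × Z/2,  H_2 = 0.

Take the total order A < B < D < E < F < G < J < L < M < N on the vertex set. Then K (dimension 2) consists of the simplices:

  0-simplices (10): A, B, D, E, F, G, J, L, M, N
  1-simplices (30): AB, AD, AF, AG, AJ, AM, AN, BE, BF, BJ, BL, BN, DF, DG, DJ, DL, DM, DN, EF, EG, EJ, EL, EN, FL, FM, GJ, GM, GN, JL, LN
  2-simplices (20): ABF, ABN, ADJ, ADN, AFM, AGJ, AGM, BEF, BEJ, BJL, BLN, DFL, DFM, DGM, DGN, DJL, EFL, EGJ, EGN, ELN

Hence C_0 ≅ Z^10, C_1 ≅ Z^30, C_2 ≅ Z^20.

∂_1: C_1 → C_0 maps an edge to its endpoints' difference, ∂[p,q] = q − p. For instance
  ∂AG = G − A.
This gives a 10×30 integer matrix of rank 9; reducing to Smith normal form yields diagonal entries (1,1,1,1,1,1,1,1,1).

∂_2: C_2 → C_1 acts by ∂[p,q,r] = [q,r] − [p,r] + [p,q]. For instance
  ∂DJL = JL − DL + DJ,
  ∂BEF = EF − BF + BE.
The 30×20 boundary matrix has rank 20 and Smith normal form diag(1,1,1,1,1,1,1,1,1,1,1,1,1,1,1,1,1,1,1,2).

Now H_k = ker ∂_k / im ∂_{k+1}, so:

  H_0: rank C_0 − rank ∂_1 = 10 − 9 = 1, and the invariant factors of ∂_1 are all 1, so H_0 ≅ Z.
  H_1: rank ker ∂_1 − rank ∂_2 = (30 − 9) − 20 = 1, and ∂_2 has invariant factor 2 > 1, so H_1 ≅ Z × Z/2.
  H_2: rank ker ∂_2 − rank ∂_3 = (20 − 20) − 0 = 0, and there is no ∂_3, so H_2 ≅ 0.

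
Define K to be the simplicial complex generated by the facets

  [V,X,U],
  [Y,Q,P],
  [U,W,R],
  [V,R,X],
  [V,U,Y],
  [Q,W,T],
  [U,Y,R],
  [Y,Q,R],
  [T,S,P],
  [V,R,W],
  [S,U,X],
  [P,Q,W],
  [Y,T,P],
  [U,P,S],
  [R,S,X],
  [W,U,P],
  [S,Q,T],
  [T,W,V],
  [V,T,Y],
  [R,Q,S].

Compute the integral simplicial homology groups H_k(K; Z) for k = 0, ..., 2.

H_0 = Z,  H_1 = Z ⊕ Z/2,  H_2 = 0.

We work with the vertex ordering P < Q < R < S < T < U < V < W < X < Y. The simplices of K, each written with vertices in increasing order, are:

  0-simplices (10): P, Q, R, S, T, U, V, W, X, Y
  1-simplices (30): PQ, PS, PT, PU, PW, PY, QR, QS, QT, QW, QY, RS, RU, RV, RW, RX, RY, ST, SU, SX, TV, TW, TY, UV, UW, UX, UY, VW, VX, VY
  2-simplices (20): PQW, PQY, PST, PSU, PTY, PUW, QRS, QRY, QST, QTW, RSX, RUW, RUY, RVW, RVX, SUX, TVW, TVY, UVX, UVY

so the chain groups are C_0 ≅ Z^10, C_1 ≅ Z^30, C_2 ≅ Z^20.

The boundary map ∂_1: C_1 → C_0 maps an edge to its endpoints' difference, ∂[p,q] = q − p.
As a 10×30 matrix over Z this has rank 9, with invariant factors (1,1,1,1,1,1,1,1,1).

The boundary map ∂_2: C_2 → C_1 sends each 2-simplex [p,q,r] to [q,r] − [p,r] + [p,q]. For instance
  ∂RUY = UY − RY + RU,
  ∂PQW = QW − PW + PQ.
The resulting 30×20 matrix has rank 20, and its Smith normal form has invariant factors (1,1,1,1,1,1,1,1,1,1,1,1,1,1,1,1,1,1,1,2).

Computing H_k = (kernel of ∂_k) / (image of ∂_{k+1}):

  H_0: rank C_0 − rank ∂_1 = 10 − 9 = 1, and the invariant factors of ∂_1 are all 1, so H_0 = Z.
  H_1: rank ker ∂_1 − rank ∂_2 = (30 − 9) − 20 = 1, and ∂_2 has invariant factor 2 > 1, so H_1 = Z ⊕ Z/2.
  H_2: rank ker ∂_2 − rank ∂_3 = (20 − 20) − 0 = 0, and there is no ∂_3, so H_2 = 0.

As a check, the Euler characteristic is 10 − 30 + 20 = 0, which agrees with 1 − 1 + 0 = 0.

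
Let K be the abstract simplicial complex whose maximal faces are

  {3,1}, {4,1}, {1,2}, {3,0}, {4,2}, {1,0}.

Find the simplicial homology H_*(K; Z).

H_0 ≅ Z,  H_1 ≅ Z^2.

Take the total order 0 < 1 < 2 < 3 < 4 on the vertex set. Then K (dimension 1) consists of the simplices:

  0-simplices (5): [0], [1], [2], [3], [4]
  1-simplices (6): [0,1], [0,3], [1,2], [1,3], [1,4], [2,4]

Hence C_0 ≅ Z^5, C_1 ≅ Z^6.

Boundary ∂_1: C_1 → C_0 sends each edge [p,q] (with p < q) to q − p. For instance
  ∂[1,3] = [3] − [1].
This gives a 5×6 integer matrix of rank 4; reducing to Smith normal form yields diagonal entries (1,1,1,1).

Computing H_k = (kernel of ∂_k) / (image of ∂_{k+1}):

  H_0: rank C_0 − rank ∂_1 = 5 − 4 = 1, and the invariant factors of ∂_1 are all 1, so H_0 = Z.
  H_1: rank ker ∂_1 − rank ∂_2 = (6 − 4) − 0 = 2, and there is no ∂_2, so H_1 = Z^2.

(K is a triangulation of a wedge of 2 circles.)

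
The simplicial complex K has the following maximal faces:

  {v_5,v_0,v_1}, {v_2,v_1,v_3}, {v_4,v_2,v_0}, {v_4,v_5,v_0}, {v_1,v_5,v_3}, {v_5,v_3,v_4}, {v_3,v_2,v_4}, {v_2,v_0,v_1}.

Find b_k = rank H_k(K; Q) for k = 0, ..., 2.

b_0 = 1, b_1 = 0, b_2 = 1.

We work with the vertex ordering v_0 < v_1 < v_2 < v_3 < v_4 < v_5. The simplices of K, each written with vertices in increasing order, are:

  0-simplices (6): [v_0], [v_1], [v_2], [v_3], [v_4], [v_5]
  1-simplices (12): [v_0,v_1], [v_0,v_2], [v_0,v_4], [v_0,v_5], [v_1,v_2], [v_1,v_3], [v_1,v_5], [v_2,v_3], [v_2,v_4], [v_3,v_4], [v_3,v_5], [v_4,v_5]
  2-simplices (8): [v_0,v_1,v_2], [v_0,v_1,v_5], [v_0,v_2,v_4], [v_0,v_4,v_5], [v_1,v_2,v_3], [v_1,v_3,v_5], [v_2,v_3,v_4], [v_3,v_4,v_5]

Hence C_0 ≅ Z^6, C_1 ≅ Z^12, C_2 ≅ Z^8.

∂_1: C_1 → C_0 maps an edge to its endpoints' difference, ∂[p,q] = q − p. For instance
  ∂[v_2,v_3] = [v_3] − [v_2].
As a 6×12 matrix over Z this has rank 5, with invariant factors (1,1,1,1,1).

Boundary ∂_2: C_2 → C_1 acts by ∂[p,q,r] = [q,r] − [p,r] + [p,q]. For instance
  ∂[v_1,v_3,v_5] = [v_3,v_5] − [v_1,v_5] + [v_1,v_3],
  ∂[v_1,v_2,v_3] = [v_2,v_3] − [v_1,v_3] + [v_1,v_2].
This gives a 12×8 integer matrix of rank 7; reducing to Smith normal form yields diagonal entries (1,1,1,1,1,1,1).

Reading off H_k = ker ∂_k / im ∂_{k+1}:

  H_0: rank C_0 − rank ∂_1 = 6 − 5 = 1, and the invariant factors of ∂_1 are all 1, so H_0 ≅ Z.
  H_1: rank ker ∂_1 − rank ∂_2 = (12 − 5) − 7 = 0, and the invariant factors of ∂_2 are all 1, so H_1 ≅ 0.
  H_2: rank ker ∂_2 − rank ∂_3 = (8 − 7) − 0 = 1, and there is no ∂_3, so H_2 ≅ Z.

Hence the Betti numbers are b_0 = 1, b_1 = 0, b_2 = 1.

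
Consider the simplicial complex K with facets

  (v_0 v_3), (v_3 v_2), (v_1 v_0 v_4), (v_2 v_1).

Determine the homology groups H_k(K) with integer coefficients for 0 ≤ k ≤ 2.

K has 5 vertices, 6 edges, 1 triangle.
rank ∂_0 = 0, rank ∂_1 = 4 ⇒ b_0 = 5 − 0 − 4 = 1; all invariant factors of ∂_1 are 1 so no torsion. So H_0 ≅ Z.
rank ∂_1 = 4, rank ∂_2 = 1 ⇒ b_1 = 6 − 4 − 1 = 1; all invariant factors of ∂_2 are 1 so no torsion. So H_1 ≅ Z.
rank ∂_2 = 1, rank ∂_3 = 0 ⇒ b_2 = 1 − 1 − 0 = 0. So H_2 ≅ 0.

H_0 ≅ Z,  H_1 ≅ Z,  H_2 = 0.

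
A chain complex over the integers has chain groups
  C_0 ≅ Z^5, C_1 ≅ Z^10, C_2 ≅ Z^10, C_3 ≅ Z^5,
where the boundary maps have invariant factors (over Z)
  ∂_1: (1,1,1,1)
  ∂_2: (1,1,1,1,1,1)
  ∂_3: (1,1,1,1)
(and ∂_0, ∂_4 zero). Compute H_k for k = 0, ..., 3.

H_0 = Z,  H_1 = 0,  H_2 = 0,  H_3 = Z.

H_0: b_0 = 5 − 0 − 4 = 1; torsion from ∂_1 factors > 1: none. So H_0 = Z.
H_1: b_1 = 10 − 4 − 6 = 0; torsion from ∂_2 factors > 1: none. So H_1 = 0.
H_2: b_2 = 10 − 6 − 4 = 0; torsion from ∂_3 factors > 1: none. So H_2 = 0.
H_3: b_3 = 5 − 4 − 0 = 1; torsion from ∂_4 factors > 1: none. So H_3 = Z.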